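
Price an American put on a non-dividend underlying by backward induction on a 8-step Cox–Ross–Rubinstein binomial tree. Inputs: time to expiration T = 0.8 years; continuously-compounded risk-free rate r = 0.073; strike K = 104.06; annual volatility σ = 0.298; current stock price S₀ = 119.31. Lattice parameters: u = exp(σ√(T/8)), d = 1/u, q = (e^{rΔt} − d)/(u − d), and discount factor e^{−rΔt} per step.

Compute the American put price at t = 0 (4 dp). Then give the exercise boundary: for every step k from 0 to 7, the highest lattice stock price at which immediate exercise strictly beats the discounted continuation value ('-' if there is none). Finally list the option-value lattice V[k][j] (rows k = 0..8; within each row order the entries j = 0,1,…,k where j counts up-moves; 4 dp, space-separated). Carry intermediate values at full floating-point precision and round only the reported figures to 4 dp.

params: Δt=0.10000 u=1.09882 d=0.91007 q=0.51528 e^(-rΔt)=0.99273
t_8 payoffs: 47.9206 36.2771 22.2187 5.2446 0.0000 0.0000 0.0000 0.0000 0.0000
t_7: node(7,0) S=61.6871 payoff=42.3729 vs cont=41.6161 → 42.3729 [stop]  node(7,1) S=74.4811 payoff=29.5789 vs cont=28.8220 → 29.5789 [stop]  node(7,2) S=89.9287 payoff=14.1313 vs cont=13.3744 → 14.1313 [stop]  node(7,3) S=108.5802 payoff=0.0000 vs cont=2.5237 → 2.5237 [wait]  node(7,4) S=131.1001 payoff=0.0000 vs cont=0.0000 → 0.0000 [wait]  node(7,5) S=158.2906 payoff=0.0000 vs cont=0.0000 → 0.0000 [wait]  node(7,6) S=191.1206 payoff=0.0000 vs cont=0.0000 → 0.0000 [wait]  node(7,7) S=230.7596 payoff=0.0000 vs cont=0.0000 → 0.0000 [wait]  ⇒ S*(7)=89.9287
t_6: node(6,0) S=67.7829 payoff=36.2771 vs cont=35.5202 → 36.2771 [stop]  node(6,1) S=81.8413 payoff=22.2187 vs cont=21.4619 → 22.2187 [stop]  node(6,2) S=98.8154 payoff=5.2446 vs cont=8.0909 → 8.0909 [wait]  node(6,3) S=119.3100 payoff=0.0000 vs cont=1.2144 → 1.2144 [wait]  node(6,4) S=144.0552 payoff=0.0000 vs cont=0.0000 → 0.0000 [wait]  node(6,5) S=173.9327 payoff=0.0000 vs cont=0.0000 → 0.0000 [wait]  node(6,6) S=210.0069 payoff=0.0000 vs cont=0.0000 → 0.0000 [wait]  ⇒ S*(6)=81.8413
t_5: node(5,0) S=74.4811 payoff=29.5789 vs cont=28.8220 → 29.5789 [stop]  node(5,1) S=89.9287 payoff=14.1313 vs cont=14.8303 → 14.8303 [wait]  node(5,2) S=108.5802 payoff=0.0000 vs cont=4.5145 → 4.5145 [wait]  node(5,3) S=131.1001 payoff=0.0000 vs cont=0.5844 → 0.5844 [wait]  node(5,4) S=158.2906 payoff=0.0000 vs cont=0.0000 → 0.0000 [wait]  node(5,5) S=191.1206 payoff=0.0000 vs cont=0.0000 → 0.0000 [wait]  ⇒ S*(5)=74.4811
t_4: node(4,0) S=81.8413 payoff=22.2187 vs cont=21.8195 → 22.2187 [stop]  node(4,1) S=98.8154 payoff=5.2446 vs cont=9.4457 → 9.4457 [wait]  node(4,2) S=119.3100 payoff=0.0000 vs cont=2.4713 → 2.4713 [wait]  node(4,3) S=144.0552 payoff=0.0000 vs cont=0.2812 → 0.2812 [wait]  node(4,4) S=173.9327 payoff=0.0000 vs cont=0.0000 → 0.0000 [wait]  ⇒ S*(4)=81.8413
t_3: node(3,0) S=89.9287 payoff=14.1313 vs cont=15.5233 → 15.5233 [wait]  node(3,1) S=108.5802 payoff=0.0000 vs cont=5.8094 → 5.8094 [wait]  node(3,2) S=131.1001 payoff=0.0000 vs cont=1.3330 → 1.3330 [wait]  node(3,3) S=158.2906 payoff=0.0000 vs cont=0.1353 → 0.1353 [wait]  ⇒ S*(3)=-
t_2: node(2,0) S=98.8154 payoff=5.2446 vs cont=10.4415 → 10.4415 [wait]  node(2,1) S=119.3100 payoff=0.0000 vs cont=3.4774 → 3.4774 [wait]  node(2,2) S=144.0552 payoff=0.0000 vs cont=0.7107 → 0.7107 [wait]  ⇒ S*(2)=-
t_1: node(1,0) S=108.5802 payoff=0.0000 vs cont=6.8032 → 6.8032 [wait]  node(1,1) S=131.1001 payoff=0.0000 vs cont=2.0368 → 2.0368 [wait]  ⇒ S*(1)=-
t_0: node(0,0) S=119.3100 payoff=0.0000 vs cont=4.3156 → 4.3156 [wait]  ⇒ S*(0)=-

price = 4.3156
boundary = - - - - 81.8413 74.4811 81.8413 89.9287
tree:
4.3156
6.8032 2.0368
10.4415 3.4774 0.7107
15.5233 5.8094 1.3330 0.1353
22.2187 9.4457 2.4713 0.2812 0.0000
29.5789 14.8303 4.5145 0.5844 0.0000 0.0000
36.2771 22.2187 8.0909 1.2144 0.0000 0.0000 0.0000
42.3729 29.5789 14.1313 2.5237 0.0000 0.0000 0.0000 0.0000
47.9206 36.2771 22.2187 5.2446 0.0000 0.0000 0.0000 0.0000 0.0000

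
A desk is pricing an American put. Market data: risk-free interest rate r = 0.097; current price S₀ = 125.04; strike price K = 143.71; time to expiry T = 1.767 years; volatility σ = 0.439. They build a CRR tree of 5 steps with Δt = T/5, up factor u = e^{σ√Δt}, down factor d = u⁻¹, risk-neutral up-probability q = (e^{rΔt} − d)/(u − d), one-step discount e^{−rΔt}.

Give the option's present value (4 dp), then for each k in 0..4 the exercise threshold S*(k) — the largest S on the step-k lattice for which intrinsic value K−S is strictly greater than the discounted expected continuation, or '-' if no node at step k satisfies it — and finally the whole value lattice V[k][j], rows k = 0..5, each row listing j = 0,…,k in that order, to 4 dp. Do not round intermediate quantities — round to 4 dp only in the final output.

price = 30.6647
boundary = - 96.3184 74.1941 96.3184 74.1941
tree:
30.6647
47.3916 16.1507
69.5159 28.1752 5.3070
86.5582 47.3916 11.0104 0.0000
99.6859 69.5159 22.8429 0.0000 0.0000
109.7982 86.5582 47.3916 0.0000 0.0000 0.0000

Δt=0.35340, u=1.29819, d=0.77030, q=0.50119, disc=e^(-rΔt)=0.96630
k=5 terminal: V=max(K-S,0) → 109.7982 86.5582 47.3916 0.0000 0.0000 0.0000
k=4: j=0 S=44.0241 intr=99.6859 cont=94.8431 V=99.6859[EX]; j=1 S=74.1941 intr=69.5159 cont=64.6730 V=69.5159[EX]; j=2 S=125.0400 intr=18.6700 cont=22.8429 V=22.8429[hold]; j=3 S=210.7310 intr=0.0000 cont=0.0000 V=0.0000[hold]; j=4 S=355.1467 intr=0.0000 cont=0.0000 V=0.0000[hold]  S*(4)=74.1941
k=3: j=0 S=57.1518 intr=86.5582 cont=81.7153 V=86.5582[EX]; j=1 S=96.3184 intr=47.3916 cont=44.5697 V=47.3916[EX]; j=2 S=162.3262 intr=0.0000 cont=11.0104 V=11.0104[hold]; j=3 S=273.5698 intr=0.0000 cont=0.0000 V=0.0000[hold]  S*(3)=96.3184
k=2: j=0 S=74.1941 intr=69.5159 cont=64.6730 V=69.5159[EX]; j=1 S=125.0400 intr=18.6700 cont=28.1752 V=28.1752[hold]; j=2 S=210.7310 intr=0.0000 cont=5.3070 V=5.3070[hold]  S*(2)=74.1941
k=1: j=0 S=96.3184 intr=47.3916 cont=47.1521 V=47.3916[EX]; j=1 S=162.3262 intr=0.0000 cont=16.1507 V=16.1507[hold]  S*(1)=96.3184
k=0: j=0 S=125.0400 intr=18.6700 cont=30.6647 V=30.6647[hold]  S*(0)=-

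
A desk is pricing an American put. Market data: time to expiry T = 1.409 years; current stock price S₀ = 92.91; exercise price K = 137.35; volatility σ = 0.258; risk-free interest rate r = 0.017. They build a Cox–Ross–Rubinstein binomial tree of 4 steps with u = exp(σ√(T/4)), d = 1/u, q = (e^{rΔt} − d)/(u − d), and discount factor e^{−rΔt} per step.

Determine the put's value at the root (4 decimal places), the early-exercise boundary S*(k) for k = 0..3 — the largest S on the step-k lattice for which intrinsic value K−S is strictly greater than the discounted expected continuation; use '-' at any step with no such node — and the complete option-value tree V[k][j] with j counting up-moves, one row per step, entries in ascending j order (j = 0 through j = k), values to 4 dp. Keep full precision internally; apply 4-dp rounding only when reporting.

price = 44.7356
boundary = - 79.7189 92.9100 108.2838
tree:
44.7356
57.6311 31.3979
68.9494 44.4400 17.7358
78.6607 57.6311 29.0662 5.7478
86.9933 68.9494 44.4400 11.1484 0.0000

params: Δt=0.35225 u=1.16547 d=0.85802 q=0.48133 e^(-rΔt)=0.99403
t_4 payoffs: 86.9933 68.9494 44.4400 11.1484 0.0000
t_3: node(3,0) S=58.6893 payoff=78.6607 vs cont=77.8407 → 78.6607 [stop]  node(3,1) S=79.7189 payoff=57.6311 vs cont=56.8111 → 57.6311 [stop]  node(3,2) S=108.2838 payoff=29.0662 vs cont=28.2461 → 29.0662 [stop]  node(3,3) S=147.0842 payoff=0.0000 vs cont=5.7478 → 5.7478 [wait]  ⇒ S*(3)=108.2838
t_2: node(2,0) S=68.4006 payoff=68.9494 vs cont=68.1293 → 68.9494 [stop]  node(2,1) S=92.9100 payoff=44.4400 vs cont=43.6200 → 44.4400 [stop]  node(2,2) S=126.2016 payoff=11.1484 vs cont=17.7358 → 17.7358 [wait]  ⇒ S*(2)=92.9100
t_1: node(1,0) S=79.7189 payoff=57.6311 vs cont=56.8111 → 57.6311 [stop]  node(1,1) S=108.2838 payoff=29.0662 vs cont=31.3979 → 31.3979 [wait]  ⇒ S*(1)=79.7189
t_0: node(0,0) S=92.9100 payoff=44.4400 vs cont=44.7356 → 44.7356 [wait]  ⇒ S*(0)=-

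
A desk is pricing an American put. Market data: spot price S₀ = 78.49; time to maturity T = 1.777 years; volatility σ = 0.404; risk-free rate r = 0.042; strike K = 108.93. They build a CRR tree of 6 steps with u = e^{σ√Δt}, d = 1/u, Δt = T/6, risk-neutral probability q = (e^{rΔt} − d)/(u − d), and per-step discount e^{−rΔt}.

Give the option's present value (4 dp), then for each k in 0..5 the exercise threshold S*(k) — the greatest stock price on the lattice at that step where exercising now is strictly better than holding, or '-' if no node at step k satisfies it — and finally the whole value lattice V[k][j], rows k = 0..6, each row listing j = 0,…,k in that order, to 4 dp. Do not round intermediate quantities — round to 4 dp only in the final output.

price = 34.7056
boundary = - 62.9984 50.5644 62.9984 50.5644 62.9984
tree:
34.7056
45.9316 23.1402
58.3656 33.2924 12.4629
68.3455 45.9316 20.1181 4.2801
76.3557 58.3656 31.2866 8.2310 0.0000
82.7849 68.3455 45.9316 15.8288 0.0000 0.0000
87.9451 76.3557 58.3656 30.4400 0.0000 0.0000 0.0000

Δt=0.29617  u=1.24590  d=0.80263  q=0.47349  discount=0.98764
step 6 (expiry): payoffs max(K−S,0) = 87.9451 76.3557 58.3656 30.4400 0.0000 0.0000 0.0000
step 5: (k=5,j=0): S=26.1451, (K−S)⁺=82.7849, hold=81.4383 ⇒ V=82.7849 exercise | (k=5,j=1): S=40.5845, (K−S)⁺=68.3455, hold=66.9989 ⇒ V=68.3455 exercise | (k=5,j=2): S=62.9984, (K−S)⁺=45.9316, hold=44.5850 ⇒ V=45.9316 exercise | (k=5,j=3): S=97.7910, (K−S)⁺=11.1390, hold=15.8288 ⇒ V=15.8288 continue | (k=5,j=4): S=151.7988, (K−S)⁺=0.0000, hold=0.0000 ⇒ V=0.0000 continue | (k=5,j=5): S=235.6339, (K−S)⁺=0.0000, hold=0.0000 ⇒ V=0.0000 continue  boundary S*=62.9984
step 4: (k=4,j=0): S=32.5743, (K−S)⁺=76.3557, hold=75.0091 ⇒ V=76.3557 exercise | (k=4,j=1): S=50.5644, (K−S)⁺=58.3656, hold=57.0190 ⇒ V=58.3656 exercise | (k=4,j=2): S=78.4900, (K−S)⁺=30.4400, hold=31.2866 ⇒ V=31.2866 continue | (k=4,j=3): S=121.8383, (K−S)⁺=0.0000, hold=8.2310 ⇒ V=8.2310 continue | (k=4,j=4): S=189.1268, (K−S)⁺=0.0000, hold=0.0000 ⇒ V=0.0000 continue  boundary S*=50.5644
step 3: (k=3,j=0): S=40.5845, (K−S)⁺=68.3455, hold=66.9989 ⇒ V=68.3455 exercise | (k=3,j=1): S=62.9984, (K−S)⁺=45.9316, hold=44.9809 ⇒ V=45.9316 exercise | (k=3,j=2): S=97.7910, (K−S)⁺=11.1390, hold=20.1181 ⇒ V=20.1181 continue | (k=3,j=3): S=151.7988, (K−S)⁺=0.0000, hold=4.2801 ⇒ V=4.2801 continue  boundary S*=62.9984
step 2: (k=2,j=0): S=50.5644, (K−S)⁺=58.3656, hold=57.0190 ⇒ V=58.3656 exercise | (k=2,j=1): S=78.4900, (K−S)⁺=30.4400, hold=33.2924 ⇒ V=33.2924 continue | (k=2,j=2): S=121.8383, (K−S)⁺=0.0000, hold=12.4629 ⇒ V=12.4629 continue  boundary S*=50.5644
step 1: (k=1,j=0): S=62.9984, (K−S)⁺=45.9316, hold=45.9189 ⇒ V=45.9316 exercise | (k=1,j=1): S=97.7910, (K−S)⁺=11.1390, hold=23.1402 ⇒ V=23.1402 continue  boundary S*=62.9984
step 0: (k=0,j=0): S=78.4900, (K−S)⁺=30.4400, hold=34.7056 ⇒ V=34.7056 continue  boundary S*=-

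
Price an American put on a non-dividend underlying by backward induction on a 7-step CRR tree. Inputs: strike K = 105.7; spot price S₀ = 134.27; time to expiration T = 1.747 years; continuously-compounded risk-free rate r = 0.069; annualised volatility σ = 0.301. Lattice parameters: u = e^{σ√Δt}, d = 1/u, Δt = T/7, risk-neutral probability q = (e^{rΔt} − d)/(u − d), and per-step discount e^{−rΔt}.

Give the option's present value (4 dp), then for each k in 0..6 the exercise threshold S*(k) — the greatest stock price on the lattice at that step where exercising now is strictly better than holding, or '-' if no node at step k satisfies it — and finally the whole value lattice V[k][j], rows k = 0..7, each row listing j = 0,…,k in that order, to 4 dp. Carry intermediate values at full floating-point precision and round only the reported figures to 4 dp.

Δt=0.24957, u=1.16227, d=0.86039, q=0.52002, disc=e^(-rΔt)=0.98293
k=7 terminal: V=max(K-S,0) → 58.8357 42.3929 20.1809 0.0000 0.0000 0.0000 0.0000 0.0000
k=6: j=0 S=54.4687 intr=51.2313 cont=49.4266 V=51.2313[EX]; j=1 S=73.5797 intr=32.1203 cont=30.3157 V=32.1203[EX]; j=2 S=99.3959 intr=6.3041 cont=9.5211 V=9.5211[hold]; j=3 S=134.2700 intr=0.0000 cont=0.0000 V=0.0000[hold]; j=4 S=181.3801 intr=0.0000 cont=0.0000 V=0.0000[hold]; j=5 S=245.0192 intr=0.0000 cont=0.0000 V=0.0000[hold]; j=6 S=330.9868 intr=0.0000 cont=0.0000 V=0.0000[hold]  S*(6)=73.5797
k=5: j=0 S=63.3071 intr=42.3929 cont=40.5883 V=42.3929[EX]; j=1 S=85.5191 intr=20.1809 cont=20.0206 V=20.1809[EX]; j=2 S=115.5244 intr=0.0000 cont=4.4920 V=4.4920[hold]; j=3 S=156.0574 intr=0.0000 cont=0.0000 V=0.0000[hold]; j=4 S=210.8117 intr=0.0000 cont=0.0000 V=0.0000[hold]; j=5 S=284.7773 intr=0.0000 cont=0.0000 V=0.0000[hold]  S*(5)=85.5191
k=4: j=0 S=73.5797 intr=32.1203 cont=30.3157 V=32.1203[EX]; j=1 S=99.3959 intr=6.3041 cont=11.8171 V=11.8171[hold]; j=2 S=134.2700 intr=0.0000 cont=2.1193 V=2.1193[hold]; j=3 S=181.3801 intr=0.0000 cont=0.0000 V=0.0000[hold]; j=4 S=245.0192 intr=0.0000 cont=0.0000 V=0.0000[hold]  S*(4)=73.5797
k=3: j=0 S=85.5191 intr=20.1809 cont=21.1942 V=21.1942[hold]; j=1 S=115.5244 intr=0.0000 cont=6.6584 V=6.6584[hold]; j=2 S=156.0574 intr=0.0000 cont=0.9998 V=0.9998[hold]; j=3 S=210.8117 intr=0.0000 cont=0.0000 V=0.0000[hold]  S*(3)=-
k=2: j=0 S=99.3959 intr=6.3041 cont=13.4026 V=13.4026[hold]; j=1 S=134.2700 intr=0.0000 cont=3.6524 V=3.6524[hold]; j=2 S=181.3801 intr=0.0000 cont=0.4717 V=0.4717[hold]  S*(2)=-
k=1: j=0 S=115.5244 intr=0.0000 cont=8.1901 V=8.1901[hold]; j=1 S=156.0574 intr=0.0000 cont=1.9643 V=1.9643[hold]  S*(1)=-
k=0: j=0 S=134.2700 intr=0.0000 cont=4.8680 V=4.8680[hold]  S*(0)=-

price = 4.8680
boundary = - - - - 73.5797 85.5191 73.5797
tree:
4.8680
8.1901 1.9643
13.4026 3.6524 0.4717
21.1942 6.6584 0.9998 0.0000
32.1203 11.8171 2.1193 0.0000 0.0000
42.3929 20.1809 4.4920 0.0000 0.0000 0.0000
51.2313 32.1203 9.5211 0.0000 0.0000 0.0000 0.0000
58.8357 42.3929 20.1809 0.0000 0.0000 0.0000 0.0000 0.0000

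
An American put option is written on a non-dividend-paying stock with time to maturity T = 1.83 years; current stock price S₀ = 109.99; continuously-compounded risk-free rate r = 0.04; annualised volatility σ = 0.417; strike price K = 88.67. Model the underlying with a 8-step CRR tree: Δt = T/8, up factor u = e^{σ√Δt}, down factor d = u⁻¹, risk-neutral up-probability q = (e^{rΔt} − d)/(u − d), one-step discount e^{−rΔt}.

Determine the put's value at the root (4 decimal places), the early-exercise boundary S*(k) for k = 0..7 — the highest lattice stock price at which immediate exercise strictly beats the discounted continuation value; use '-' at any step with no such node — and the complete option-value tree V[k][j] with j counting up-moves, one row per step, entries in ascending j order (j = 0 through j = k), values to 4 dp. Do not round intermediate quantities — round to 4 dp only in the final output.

price = 11.1346
boundary = - - - - 49.5321 40.5761 49.5321 60.4649
tree:
11.1346
15.9596 5.9792
22.2564 9.2595 2.4434
30.0623 13.9985 4.1635 0.5759
39.1379 20.5426 6.9850 1.1033 0.0000
48.0939 29.0390 11.4826 2.1136 0.0000 0.0000
55.4305 39.1379 18.3601 4.0490 0.0000 0.0000 0.0000
61.4406 48.0939 28.2051 7.7566 0.0000 0.0000 0.0000 0.0000
66.3640 55.4305 39.1379 14.8592 0.0000 0.0000 0.0000 0.0000 0.0000

Δt=0.22875, u=1.22072, d=0.81919, q=0.47320, disc=e^(-rΔt)=0.99089
k=8 terminal: V=max(K-S,0) → 66.3640 55.4305 39.1379 14.8592 0.0000 0.0000 0.0000 0.0000 0.0000
k=7: j=0 S=27.2294 intr=61.4406 cont=60.6330 V=61.4406[EX]; j=1 S=40.5761 intr=48.0939 cont=47.2863 V=48.0939[EX]; j=2 S=60.4649 intr=28.2051 cont=27.3974 V=28.2051[EX]; j=3 S=90.1025 intr=0.0000 cont=7.7566 V=7.7566[hold]; j=4 S=134.2671 intr=0.0000 cont=0.0000 V=0.0000[hold]; j=5 S=200.0796 intr=0.0000 cont=0.0000 V=0.0000[hold]; j=6 S=298.1508 intr=0.0000 cont=0.0000 V=0.0000[hold]; j=7 S=444.2926 intr=0.0000 cont=0.0000 V=0.0000[hold]  S*(7)=60.4649
k=6: j=0 S=33.2395 intr=55.4305 cont=54.6229 V=55.4305[EX]; j=1 S=49.5321 intr=39.1379 cont=38.3302 V=39.1379[EX]; j=2 S=73.8108 intr=14.8592 cont=18.3601 V=18.3601[hold]; j=3 S=109.9900 intr=0.0000 cont=4.0490 V=4.0490[hold]; j=4 S=163.9028 intr=0.0000 cont=0.0000 V=0.0000[hold]; j=5 S=244.2415 intr=0.0000 cont=0.0000 V=0.0000[hold]; j=6 S=363.9591 intr=0.0000 cont=0.0000 V=0.0000[hold]  S*(6)=49.5321
k=5: j=0 S=40.5761 intr=48.0939 cont=47.2863 V=48.0939[EX]; j=1 S=60.4649 intr=28.2051 cont=29.0390 V=29.0390[hold]; j=2 S=90.1025 intr=0.0000 cont=11.4826 V=11.4826[hold]; j=3 S=134.2671 intr=0.0000 cont=2.1136 V=2.1136[hold]; j=4 S=200.0796 intr=0.0000 cont=0.0000 V=0.0000[hold]; j=5 S=298.1508 intr=0.0000 cont=0.0000 V=0.0000[hold]  S*(5)=40.5761
k=4: j=0 S=49.5321 intr=39.1379 cont=38.7213 V=39.1379[EX]; j=1 S=73.8108 intr=14.8592 cont=20.5426 V=20.5426[hold]; j=2 S=109.9900 intr=0.0000 cont=6.9850 V=6.9850[hold]; j=3 S=163.9028 intr=0.0000 cont=1.1033 V=1.1033[hold]; j=4 S=244.2415 intr=0.0000 cont=0.0000 V=0.0000[hold]  S*(4)=49.5321
k=3: j=0 S=60.4649 intr=28.2051 cont=30.0623 V=30.0623[hold]; j=1 S=90.1025 intr=0.0000 cont=13.9985 V=13.9985[hold]; j=2 S=134.2671 intr=0.0000 cont=4.1635 V=4.1635[hold]; j=3 S=200.0796 intr=0.0000 cont=0.5759 V=0.5759[hold]  S*(3)=-
k=2: j=0 S=73.8108 intr=14.8592 cont=22.2564 V=22.2564[hold]; j=1 S=109.9900 intr=0.0000 cont=9.2595 V=9.2595[hold]; j=2 S=163.9028 intr=0.0000 cont=2.4434 V=2.4434[hold]  S*(2)=-
k=1: j=0 S=90.1025 intr=0.0000 cont=15.9596 V=15.9596[hold]; j=1 S=134.2671 intr=0.0000 cont=5.9792 V=5.9792[hold]  S*(1)=-
k=0: j=0 S=109.9900 intr=0.0000 cont=11.1346 V=11.1346[hold]  S*(0)=-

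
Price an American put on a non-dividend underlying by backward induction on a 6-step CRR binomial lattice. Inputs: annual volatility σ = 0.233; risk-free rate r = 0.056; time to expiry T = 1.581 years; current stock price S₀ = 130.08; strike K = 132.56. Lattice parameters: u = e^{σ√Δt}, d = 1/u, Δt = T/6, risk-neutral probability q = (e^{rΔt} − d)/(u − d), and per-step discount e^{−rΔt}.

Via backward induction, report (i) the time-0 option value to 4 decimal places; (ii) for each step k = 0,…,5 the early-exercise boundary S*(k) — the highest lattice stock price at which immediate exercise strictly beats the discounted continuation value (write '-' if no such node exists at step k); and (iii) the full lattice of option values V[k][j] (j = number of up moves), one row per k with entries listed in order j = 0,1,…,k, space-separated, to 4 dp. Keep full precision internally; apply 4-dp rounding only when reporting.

price = 12.1317
boundary = - - 102.4056 90.8616 102.4056 115.4163
tree:
12.1317
19.4935 5.9978
30.1544 10.6646 2.0620
41.6984 18.3601 4.1964 0.2430
51.9411 30.1544 8.5030 0.5271 0.0000
61.0291 41.6984 17.1437 1.1433 0.0000 0.0000
69.0927 51.9411 30.1544 2.4800 0.0000 0.0000 0.0000

params: Δt=0.26350 u=1.12705 d=0.88727 q=0.53213 e^(-rΔt)=0.98535
t_6 payoffs: 69.0927 51.9411 30.1544 2.4800 0.0000 0.0000 0.0000
t_5: node(5,0) S=71.5309 payoff=61.0291 vs cont=59.0874 → 61.0291 [stop]  node(5,1) S=90.8616 payoff=41.6984 vs cont=39.7567 → 41.6984 [stop]  node(5,2) S=115.4163 payoff=17.1437 vs cont=15.2020 → 17.1437 [stop]  node(5,3) S=146.6067 payoff=0.0000 vs cont=1.1433 → 1.1433 [wait]  node(5,4) S=186.2262 payoff=0.0000 vs cont=0.0000 → 0.0000 [wait]  node(5,5) S=236.5525 payoff=0.0000 vs cont=0.0000 → 0.0000 [wait]  ⇒ S*(5)=115.4163
t_4: node(4,0) S=80.6189 payoff=51.9411 vs cont=49.9994 → 51.9411 [stop]  node(4,1) S=102.4056 payoff=30.1544 vs cont=28.2127 → 30.1544 [stop]  node(4,2) S=130.0800 payoff=2.4800 vs cont=8.5030 → 8.5030 [wait]  node(4,3) S=165.2332 payoff=0.0000 vs cont=0.5271 → 0.5271 [wait]  node(4,4) S=209.8864 payoff=0.0000 vs cont=0.0000 → 0.0000 [wait]  ⇒ S*(4)=102.4056
t_3: node(3,0) S=90.8616 payoff=41.6984 vs cont=39.7567 → 41.6984 [stop]  node(3,1) S=115.4163 payoff=17.1437 vs cont=18.3601 → 18.3601 [wait]  node(3,2) S=146.6067 payoff=0.0000 vs cont=4.1964 → 4.1964 [wait]  node(3,3) S=186.2262 payoff=0.0000 vs cont=0.2430 → 0.2430 [wait]  ⇒ S*(3)=90.8616
t_2: node(2,0) S=102.4056 payoff=30.1544 vs cont=28.8505 → 30.1544 [stop]  node(2,1) S=130.0800 payoff=2.4800 vs cont=10.6646 → 10.6646 [wait]  node(2,2) S=165.2332 payoff=0.0000 vs cont=2.0620 → 2.0620 [wait]  ⇒ S*(2)=102.4056
t_1: node(1,0) S=115.4163 payoff=17.1437 vs cont=19.4935 → 19.4935 [wait]  node(1,1) S=146.6067 payoff=0.0000 vs cont=5.9978 → 5.9978 [wait]  ⇒ S*(1)=-
t_0: node(0,0) S=130.0800 payoff=2.4800 vs cont=12.1317 → 12.1317 [wait]  ⇒ S*(0)=-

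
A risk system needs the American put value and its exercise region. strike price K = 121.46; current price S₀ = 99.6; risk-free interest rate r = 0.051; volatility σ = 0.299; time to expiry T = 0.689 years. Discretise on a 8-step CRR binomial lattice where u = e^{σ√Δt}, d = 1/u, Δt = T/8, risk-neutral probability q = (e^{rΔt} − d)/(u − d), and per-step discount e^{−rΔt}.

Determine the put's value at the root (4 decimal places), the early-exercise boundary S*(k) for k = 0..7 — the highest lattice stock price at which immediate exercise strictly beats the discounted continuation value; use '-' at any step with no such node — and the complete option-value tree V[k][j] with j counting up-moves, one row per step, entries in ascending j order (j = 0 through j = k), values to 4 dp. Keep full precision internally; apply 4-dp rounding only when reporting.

Δt=0.08612, u=1.09171, d=0.91599, q=0.50313, disc=e^(-rΔt)=0.99562
k=8 terminal: V=max(K-S,0) → 72.0980 62.6286 51.3426 37.8915 21.8600 2.7531 0.0000 0.0000 0.0000
k=7: j=0 S=53.8891 intr=67.5709 cont=67.0386 V=67.5709[EX]; j=1 S=64.2270 intr=57.2330 cont=56.7007 V=57.2330[EX]; j=2 S=76.5481 intr=44.9119 cont=44.3796 V=44.9119[EX]; j=3 S=91.2328 intr=30.2272 cont=29.6949 V=30.2272[EX]; j=4 S=108.7346 intr=12.7254 cont=12.1931 V=12.7254[EX]; j=5 S=129.5938 intr=0.0000 cont=1.3619 V=1.3619[hold]; j=6 S=154.4547 intr=0.0000 cont=0.0000 V=0.0000[hold]; j=7 S=184.0847 intr=0.0000 cont=0.0000 V=0.0000[hold]  S*(7)=108.7346
k=6: j=0 S=58.8314 intr=62.6286 cont=62.0963 V=62.6286[EX]; j=1 S=70.1174 intr=51.3426 cont=50.8102 V=51.3426[EX]; j=2 S=83.5685 intr=37.8915 cont=37.3592 V=37.8915[EX]; j=3 S=99.6000 intr=21.8600 cont=21.3277 V=21.8600[EX]; j=4 S=118.7069 intr=2.7531 cont=6.9774 V=6.9774[hold]; j=5 S=141.4792 intr=0.0000 cont=0.6737 V=0.6737[hold]; j=6 S=168.6201 intr=0.0000 cont=0.0000 V=0.0000[hold]  S*(6)=99.6000
k=5: j=0 S=64.2270 intr=57.2330 cont=56.7007 V=57.2330[EX]; j=1 S=76.5481 intr=44.9119 cont=44.3796 V=44.9119[EX]; j=2 S=91.2328 intr=30.2272 cont=29.6949 V=30.2272[EX]; j=3 S=108.7346 intr=12.7254 cont=14.3092 V=14.3092[hold]; j=4 S=129.5938 intr=0.0000 cont=3.7892 V=3.7892[hold]; j=5 S=154.4547 intr=0.0000 cont=0.3333 V=0.3333[hold]  S*(5)=91.2328
k=4: j=0 S=70.1174 intr=51.3426 cont=50.8102 V=51.3426[EX]; j=1 S=83.5685 intr=37.8915 cont=37.3592 V=37.8915[EX]; j=2 S=99.6000 intr=21.8600 cont=22.1210 V=22.1210[hold]; j=3 S=118.7069 intr=2.7531 cont=8.9767 V=8.9767[hold]; j=4 S=141.4792 intr=0.0000 cont=2.0414 V=2.0414[hold]  S*(4)=83.5685
k=3: j=0 S=76.5481 intr=44.9119 cont=44.3796 V=44.9119[EX]; j=1 S=91.2328 intr=30.2272 cont=29.8256 V=30.2272[EX]; j=2 S=108.7346 intr=12.7254 cont=15.4398 V=15.4398[hold]; j=3 S=129.5938 intr=0.0000 cont=5.4633 V=5.4633[hold]  S*(3)=91.2328
k=2: j=0 S=83.5685 intr=37.8915 cont=37.3592 V=37.8915[EX]; j=1 S=99.6000 intr=21.8600 cont=22.6874 V=22.6874[hold]; j=2 S=118.7069 intr=2.7531 cont=10.3747 V=10.3747[hold]  S*(2)=83.5685
k=1: j=0 S=91.2328 intr=30.2272 cont=30.1093 V=30.2272[EX]; j=1 S=108.7346 intr=12.7254 cont=16.4202 V=16.4202[hold]  S*(1)=91.2328
k=0: j=0 S=99.6000 intr=21.8600 cont=23.1785 V=23.1785[hold]  S*(0)=-

price = 23.1785
boundary = - 91.2328 83.5685 91.2328 83.5685 91.2328 99.6000 108.7346
tree:
23.1785
30.2272 16.4202
37.8915 22.6874 10.3747
44.9119 30.2272 15.4398 5.4633
51.3426 37.8915 22.1210 8.9767 2.0414
57.2330 44.9119 30.2272 14.3092 3.7892 0.3333
62.6286 51.3426 37.8915 21.8600 6.9774 0.6737 0.0000
67.5709 57.2330 44.9119 30.2272 12.7254 1.3619 0.0000 0.0000
72.0980 62.6286 51.3426 37.8915 21.8600 2.7531 0.0000 0.0000 0.0000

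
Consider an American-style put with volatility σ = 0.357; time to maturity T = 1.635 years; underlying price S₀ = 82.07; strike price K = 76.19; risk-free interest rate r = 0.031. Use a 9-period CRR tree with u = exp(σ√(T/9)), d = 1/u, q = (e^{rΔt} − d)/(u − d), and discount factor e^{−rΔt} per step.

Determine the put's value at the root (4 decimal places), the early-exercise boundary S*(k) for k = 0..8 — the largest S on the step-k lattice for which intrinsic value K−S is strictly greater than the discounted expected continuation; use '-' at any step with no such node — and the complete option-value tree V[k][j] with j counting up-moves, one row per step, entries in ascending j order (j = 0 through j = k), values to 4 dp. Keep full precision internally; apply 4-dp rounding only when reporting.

Δt=0.18167  u=1.16435  d=0.85885  q=0.48052  discount=0.99438
step 9 (expiry): payoffs max(K−S,0) = 55.3241 47.9020 37.8397 24.1982 5.7042 0.0000 0.0000 0.0000 0.0000 0.0000
step 8: (k=8,j=0): S=24.2952, (K−S)⁺=51.8948, hold=51.4670 ⇒ V=51.8948 exercise | (k=8,j=1): S=32.9372, (K−S)⁺=43.2528, hold=42.8250 ⇒ V=43.2528 exercise | (k=8,j=2): S=44.6532, (K−S)⁺=31.5368, hold=31.1090 ⇒ V=31.5368 exercise | (k=8,j=3): S=60.5366, (K−S)⁺=15.6534, hold=15.2255 ⇒ V=15.6534 exercise | (k=8,j=4): S=82.0700, (K−S)⁺=0.0000, hold=2.9466 ⇒ V=2.9466 continue | (k=8,j=5): S=111.2629, (K−S)⁺=0.0000, hold=0.0000 ⇒ V=0.0000 continue | (k=8,j=6): S=150.8401, (K−S)⁺=0.0000, hold=0.0000 ⇒ V=0.0000 continue | (k=8,j=7): S=204.4950, (K−S)⁺=0.0000, hold=0.0000 ⇒ V=0.0000 continue | (k=8,j=8): S=277.2356, (K−S)⁺=0.0000, hold=0.0000 ⇒ V=0.0000 continue  boundary S*=60.5366
step 7: (k=7,j=0): S=28.2880, (K−S)⁺=47.9020, hold=47.4741 ⇒ V=47.9020 exercise | (k=7,j=1): S=38.3503, (K−S)⁺=37.8397, hold=37.4118 ⇒ V=37.8397 exercise | (k=7,j=2): S=51.9918, (K−S)⁺=24.1982, hold=23.7703 ⇒ V=24.1982 exercise | (k=7,j=3): S=70.4858, (K−S)⁺=5.7042, hold=9.4939 ⇒ V=9.4939 continue | (k=7,j=4): S=95.5581, (K−S)⁺=0.0000, hold=1.5221 ⇒ V=1.5221 continue | (k=7,j=5): S=129.5489, (K−S)⁺=0.0000, hold=0.0000 ⇒ V=0.0000 continue | (k=7,j=6): S=175.6304, (K−S)⁺=0.0000, hold=0.0000 ⇒ V=0.0000 continue | (k=7,j=7): S=238.1035, (K−S)⁺=0.0000, hold=0.0000 ⇒ V=0.0000 continue  boundary S*=51.9918
step 6: (k=6,j=0): S=32.9372, (K−S)⁺=43.2528, hold=42.8250 ⇒ V=43.2528 exercise | (k=6,j=1): S=44.6532, (K−S)⁺=31.5368, hold=31.1090 ⇒ V=31.5368 exercise | (k=6,j=2): S=60.5366, (K−S)⁺=15.6534, hold=17.0363 ⇒ V=17.0363 continue | (k=6,j=3): S=82.0700, (K−S)⁺=0.0000, hold=5.6315 ⇒ V=5.6315 continue | (k=6,j=4): S=111.2629, (K−S)⁺=0.0000, hold=0.7863 ⇒ V=0.7863 continue | (k=6,j=5): S=150.8401, (K−S)⁺=0.0000, hold=0.0000 ⇒ V=0.0000 continue | (k=6,j=6): S=204.4950, (K−S)⁺=0.0000, hold=0.0000 ⇒ V=0.0000 continue  boundary S*=44.6532
step 5: (k=5,j=0): S=38.3503, (K−S)⁺=37.8397, hold=37.4118 ⇒ V=37.8397 exercise | (k=5,j=1): S=51.9918, (K−S)⁺=24.1982, hold=24.4311 ⇒ V=24.4311 continue | (k=5,j=2): S=70.4858, (K−S)⁺=5.7042, hold=11.4912 ⇒ V=11.4912 continue | (k=5,j=3): S=95.5581, (K−S)⁺=0.0000, hold=3.2847 ⇒ V=3.2847 continue | (k=5,j=4): S=129.5489, (K−S)⁺=0.0000, hold=0.4062 ⇒ V=0.4062 continue | (k=5,j=5): S=175.6304, (K−S)⁺=0.0000, hold=0.0000 ⇒ V=0.0000 continue  boundary S*=38.3503
step 4: (k=4,j=0): S=44.6532, (K−S)⁺=31.5368, hold=31.2203 ⇒ V=31.5368 exercise | (k=4,j=1): S=60.5366, (K−S)⁺=15.6534, hold=18.1109 ⇒ V=18.1109 continue | (k=4,j=2): S=82.0700, (K−S)⁺=0.0000, hold=7.5054 ⇒ V=7.5054 continue | (k=4,j=3): S=111.2629, (K−S)⁺=0.0000, hold=1.8908 ⇒ V=1.8908 continue | (k=4,j=4): S=150.8401, (K−S)⁺=0.0000, hold=0.2098 ⇒ V=0.2098 continue  boundary S*=44.6532
step 3: (k=3,j=0): S=51.9918, (K−S)⁺=24.1982, hold=24.9446 ⇒ V=24.9446 continue | (k=3,j=1): S=70.4858, (K−S)⁺=5.7042, hold=12.9417 ⇒ V=12.9417 continue | (k=3,j=2): S=95.5581, (K−S)⁺=0.0000, hold=4.7805 ⇒ V=4.7805 continue | (k=3,j=3): S=129.5489, (K−S)⁺=0.0000, hold=1.0770 ⇒ V=1.0770 continue  boundary S*=-
step 2: (k=2,j=0): S=60.5366, (K−S)⁺=15.6534, hold=19.0692 ⇒ V=19.0692 continue | (k=2,j=1): S=82.0700, (K−S)⁺=0.0000, hold=8.9694 ⇒ V=8.9694 continue | (k=2,j=2): S=111.2629, (K−S)⁺=0.0000, hold=2.9840 ⇒ V=2.9840 continue  boundary S*=-
step 1: (k=1,j=0): S=70.4858, (K−S)⁺=5.7042, hold=14.1363 ⇒ V=14.1363 continue | (k=1,j=1): S=95.5581, (K−S)⁺=0.0000, hold=6.0591 ⇒ V=6.0591 continue  boundary S*=-
step 0: (k=0,j=0): S=82.0700, (K−S)⁺=0.0000, hold=10.1974 ⇒ V=10.1974 continue  boundary S*=-

price = 10.1974
boundary = - - - - 44.6532 38.3503 44.6532 51.9918 60.5366
tree:
10.1974
14.1363 6.0591
19.0692 8.9694 2.9840
24.9446 12.9417 4.7805 1.0770
31.5368 18.1109 7.5054 1.8908 0.2098
37.8397 24.4311 11.4912 3.2847 0.4062 0.0000
43.2528 31.5368 17.0363 5.6315 0.7863 0.0000 0.0000
47.9020 37.8397 24.1982 9.4939 1.5221 0.0000 0.0000 0.0000
51.8948 43.2528 31.5368 15.6534 2.9466 0.0000 0.0000 0.0000 0.0000
55.3241 47.9020 37.8397 24.1982 5.7042 0.0000 0.0000 0.0000 0.0000 0.0000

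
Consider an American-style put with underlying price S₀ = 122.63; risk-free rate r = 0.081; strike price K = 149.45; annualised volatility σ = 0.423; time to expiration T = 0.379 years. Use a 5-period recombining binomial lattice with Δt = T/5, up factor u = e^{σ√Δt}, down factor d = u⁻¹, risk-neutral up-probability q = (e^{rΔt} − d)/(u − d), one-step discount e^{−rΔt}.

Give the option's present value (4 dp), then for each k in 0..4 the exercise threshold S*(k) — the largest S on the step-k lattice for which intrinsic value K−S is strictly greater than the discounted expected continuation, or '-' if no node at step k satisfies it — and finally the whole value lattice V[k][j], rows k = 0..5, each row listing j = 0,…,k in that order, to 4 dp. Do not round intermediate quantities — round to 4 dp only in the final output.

Δt=0.07580, u=1.12351, d=0.89007, q=0.49730, disc=e^(-rΔt)=0.99388
k=5 terminal: V=max(K-S,0) → 80.9472 62.9804 40.3012 11.6737 0.0000 0.0000
k=4: j=0 S=76.9637 intr=72.4863 cont=71.5715 V=72.4863[EX]; j=1 S=97.1497 intr=52.3003 cont=51.3856 V=52.3003[EX]; j=2 S=122.6300 intr=26.8200 cont=25.9052 V=26.8200[EX]; j=3 S=154.7933 intr=0.0000 cont=5.8325 V=5.8325[hold]; j=4 S=195.3924 intr=0.0000 cont=0.0000 V=0.0000[hold]  S*(4)=122.6300
k=3: j=0 S=86.4696 intr=62.9804 cont=62.0656 V=62.9804[EX]; j=1 S=109.1488 intr=40.3012 cont=39.3864 V=40.3012[EX]; j=2 S=137.7763 intr=11.6737 cont=16.2826 V=16.2826[hold]; j=3 S=173.9121 intr=0.0000 cont=2.9140 V=2.9140[hold]  S*(3)=109.1488
k=2: j=0 S=97.1497 intr=52.3003 cont=51.3856 V=52.3003[EX]; j=1 S=122.6300 intr=26.8200 cont=28.1832 V=28.1832[hold]; j=2 S=154.7933 intr=0.0000 cont=9.5755 V=9.5755[hold]  S*(2)=97.1497
k=1: j=0 S=109.1488 intr=40.3012 cont=40.0602 V=40.3012[EX]; j=1 S=137.7763 intr=11.6737 cont=18.8137 V=18.8137[hold]  S*(1)=109.1488
k=0: j=0 S=122.6300 intr=26.8200 cont=29.4342 V=29.4342[hold]  S*(0)=-

price = 29.4342
boundary = - 109.1488 97.1497 109.1488 122.6300
tree:
29.4342
40.3012 18.8137
52.3003 28.1832 9.5755
62.9804 40.3012 16.2826 2.9140
72.4863 52.3003 26.8200 5.8325 0.0000
80.9472 62.9804 40.3012 11.6737 0.0000 0.0000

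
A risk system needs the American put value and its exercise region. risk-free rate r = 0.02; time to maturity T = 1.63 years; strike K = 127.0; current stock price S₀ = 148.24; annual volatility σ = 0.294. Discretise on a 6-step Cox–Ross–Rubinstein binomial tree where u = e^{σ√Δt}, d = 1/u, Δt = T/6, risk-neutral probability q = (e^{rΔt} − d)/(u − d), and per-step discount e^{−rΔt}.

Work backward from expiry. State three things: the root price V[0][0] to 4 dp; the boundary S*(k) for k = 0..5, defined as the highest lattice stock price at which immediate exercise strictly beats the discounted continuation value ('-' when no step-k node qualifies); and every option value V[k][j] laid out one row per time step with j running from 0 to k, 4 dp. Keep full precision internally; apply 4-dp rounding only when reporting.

params: Δt=0.27167 u=1.16560 d=0.85793 q=0.47947 e^(-rΔt)=0.99458
t_6 payoffs: 67.8896 46.6910 17.8899 0.0000 0.0000 0.0000 0.0000
t_5: node(5,0) S=68.8992 payoff=58.1008 vs cont=57.4127 → 58.1008 [stop]  node(5,1) S=93.6084 payoff=33.3916 vs cont=32.7035 → 33.3916 [stop]  node(5,2) S=127.1789 payoff=0.0000 vs cont=9.2617 → 9.2617 [wait]  node(5,3) S=172.7888 payoff=0.0000 vs cont=0.0000 → 0.0000 [wait]  node(5,4) S=234.7557 payoff=0.0000 vs cont=0.0000 → 0.0000 [wait]  node(5,5) S=318.9457 payoff=0.0000 vs cont=0.0000 → 0.0000 [wait]  ⇒ S*(5)=93.6084
t_4: node(4,0) S=80.3090 payoff=46.6910 vs cont=46.0028 → 46.6910 [stop]  node(4,1) S=109.1101 payoff=17.8899 vs cont=21.7038 → 21.7038 [wait]  node(4,2) S=148.2400 payoff=0.0000 vs cont=4.7949 → 4.7949 [wait]  node(4,3) S=201.4030 payoff=0.0000 vs cont=0.0000 → 0.0000 [wait]  node(4,4) S=273.6317 payoff=0.0000 vs cont=0.0000 → 0.0000 [wait]  ⇒ S*(4)=80.3090
t_3: node(3,0) S=93.6084 payoff=33.3916 vs cont=34.5222 → 34.5222 [wait]  node(3,1) S=127.1789 payoff=0.0000 vs cont=13.5227 → 13.5227 [wait]  node(3,2) S=172.7888 payoff=0.0000 vs cont=2.4823 → 2.4823 [wait]  node(3,3) S=234.7557 payoff=0.0000 vs cont=0.0000 → 0.0000 [wait]  ⇒ S*(3)=-
t_2: node(2,0) S=109.1101 payoff=17.8899 vs cont=24.3210 → 24.3210 [wait]  node(2,1) S=148.2400 payoff=0.0000 vs cont=8.1846 → 8.1846 [wait]  node(2,2) S=201.4030 payoff=0.0000 vs cont=1.2851 → 1.2851 [wait]  ⇒ S*(2)=-
t_1: node(1,0) S=127.1789 payoff=0.0000 vs cont=16.4942 → 16.4942 [wait]  node(1,1) S=172.7888 payoff=0.0000 vs cont=4.8501 → 4.8501 [wait]  ⇒ S*(1)=-
t_0: node(0,0) S=148.2400 payoff=0.0000 vs cont=10.8520 → 10.8520 [wait]  ⇒ S*(0)=-

price = 10.8520
boundary = - - - - 80.3090 93.6084
tree:
10.8520
16.4942 4.8501
24.3210 8.1846 1.2851
34.5222 13.5227 2.4823 0.0000
46.6910 21.7038 4.7949 0.0000 0.0000
58.1008 33.3916 9.2617 0.0000 0.0000 0.0000
67.8896 46.6910 17.8899 0.0000 0.0000 0.0000 0.0000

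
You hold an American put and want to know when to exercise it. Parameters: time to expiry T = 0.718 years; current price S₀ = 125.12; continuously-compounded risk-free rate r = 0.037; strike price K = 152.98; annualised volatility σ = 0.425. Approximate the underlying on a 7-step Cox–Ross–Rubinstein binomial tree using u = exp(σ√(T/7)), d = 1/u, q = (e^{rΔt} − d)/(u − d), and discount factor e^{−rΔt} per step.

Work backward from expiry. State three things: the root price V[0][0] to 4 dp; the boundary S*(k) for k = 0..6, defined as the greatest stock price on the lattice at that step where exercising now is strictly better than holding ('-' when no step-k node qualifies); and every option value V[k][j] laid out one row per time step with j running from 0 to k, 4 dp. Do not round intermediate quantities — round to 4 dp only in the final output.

Δt=0.10257  u=1.14581  d=0.87274  q=0.47995  discount=0.99621
step 7 (expiry): payoffs max(K−S,0) = 104.7261 89.6281 69.8062 43.7824 9.6160 0.0000 0.0000 0.0000
step 6: (k=6,j=0): S=55.2899, (K−S)⁺=97.6901, hold=97.1106 ⇒ V=97.6901 exercise | (k=6,j=1): S=72.5893, (K−S)⁺=80.3907, hold=79.8112 ⇒ V=80.3907 exercise | (k=6,j=2): S=95.3015, (K−S)⁺=57.6785, hold=57.0990 ⇒ V=57.6785 exercise | (k=6,j=3): S=125.1200, (K−S)⁺=27.8600, hold=27.2805 ⇒ V=27.8600 exercise | (k=6,j=4): S=164.2683, (K−S)⁺=0.0000, hold=4.9819 ⇒ V=4.9819 continue | (k=6,j=5): S=215.6655, (K−S)⁺=0.0000, hold=0.0000 ⇒ V=0.0000 continue | (k=6,j=6): S=283.1441, (K−S)⁺=0.0000, hold=0.0000 ⇒ V=0.0000 continue  boundary S*=125.1200
step 5: (k=5,j=0): S=63.3519, (K−S)⁺=89.6281, hold=89.0487 ⇒ V=89.6281 exercise | (k=5,j=1): S=83.1738, (K−S)⁺=69.8062, hold=69.2268 ⇒ V=69.8062 exercise | (k=5,j=2): S=109.1976, (K−S)⁺=43.7824, hold=43.2029 ⇒ V=43.7824 exercise | (k=5,j=3): S=143.3640, (K−S)⁺=9.6160, hold=16.8157 ⇒ V=16.8157 continue | (k=5,j=4): S=188.2206, (K−S)⁺=0.0000, hold=2.5810 ⇒ V=2.5810 continue | (k=5,j=5): S=247.1121, (K−S)⁺=0.0000, hold=0.0000 ⇒ V=0.0000 continue  boundary S*=109.1976
step 4: (k=4,j=0): S=72.5893, (K−S)⁺=80.3907, hold=79.8112 ⇒ V=80.3907 exercise | (k=4,j=1): S=95.3015, (K−S)⁺=57.6785, hold=57.0990 ⇒ V=57.6785 exercise | (k=4,j=2): S=125.1200, (K−S)⁺=27.8600, hold=30.7229 ⇒ V=30.7229 continue | (k=4,j=3): S=164.2683, (K−S)⁺=0.0000, hold=9.9460 ⇒ V=9.9460 continue | (k=4,j=4): S=215.6655, (K−S)⁺=0.0000, hold=1.3372 ⇒ V=1.3372 continue  boundary S*=95.3015
step 3: (k=3,j=0): S=83.1738, (K−S)⁺=69.8062, hold=69.2268 ⇒ V=69.8062 exercise | (k=3,j=1): S=109.1976, (K−S)⁺=43.7824, hold=44.5717 ⇒ V=44.5717 continue | (k=3,j=2): S=143.3640, (K−S)⁺=9.6160, hold=20.6725 ⇒ V=20.6725 continue | (k=3,j=3): S=188.2206, (K−S)⁺=0.0000, hold=5.7922 ⇒ V=5.7922 continue  boundary S*=83.1738
step 2: (k=2,j=0): S=95.3015, (K−S)⁺=57.6785, hold=57.4764 ⇒ V=57.6785 exercise | (k=2,j=1): S=125.1200, (K−S)⁺=27.8600, hold=32.9759 ⇒ V=32.9759 continue | (k=2,j=2): S=164.2683, (K−S)⁺=0.0000, hold=13.4794 ⇒ V=13.4794 continue  boundary S*=95.3015
step 1: (k=1,j=0): S=109.1976, (K−S)⁺=43.7824, hold=45.6490 ⇒ V=45.6490 continue | (k=1,j=1): S=143.3640, (K−S)⁺=9.6160, hold=23.5292 ⇒ V=23.5292 continue  boundary S*=-
step 0: (k=0,j=0): S=125.1200, (K−S)⁺=27.8600, hold=34.8999 ⇒ V=34.8999 continue  boundary S*=-

price = 34.8999
boundary = - - 95.3015 83.1738 95.3015 109.1976 125.1200
tree:
34.8999
45.6490 23.5292
57.6785 32.9759 13.4794
69.8062 44.5717 20.6725 5.7922
80.3907 57.6785 30.7229 9.9460 1.3372
89.6281 69.8062 43.7824 16.8157 2.5810 0.0000
97.6901 80.3907 57.6785 27.8600 4.9819 0.0000 0.0000
104.7261 89.6281 69.8062 43.7824 9.6160 0.0000 0.0000 0.0000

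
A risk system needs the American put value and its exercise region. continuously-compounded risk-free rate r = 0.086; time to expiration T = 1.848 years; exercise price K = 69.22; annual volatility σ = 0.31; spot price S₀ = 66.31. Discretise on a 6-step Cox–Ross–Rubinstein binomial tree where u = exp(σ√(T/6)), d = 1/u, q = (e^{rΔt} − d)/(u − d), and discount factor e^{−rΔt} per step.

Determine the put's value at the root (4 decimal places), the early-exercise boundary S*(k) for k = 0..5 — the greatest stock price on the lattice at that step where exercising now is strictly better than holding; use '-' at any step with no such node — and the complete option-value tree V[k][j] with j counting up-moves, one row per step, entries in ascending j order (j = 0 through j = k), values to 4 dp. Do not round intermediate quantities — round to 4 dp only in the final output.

Δt=0.30800, u=1.18773, d=0.84194, q=0.53472, disc=e^(-rΔt)=0.97386
k=6 terminal: V=max(K-S,0) → 45.6003 35.8996 22.2150 2.9100 0.0000 0.0000 0.0000
k=5: j=0 S=28.0538 intr=41.1662 cont=39.3567 V=41.1662[EX]; j=1 S=39.5756 intr=29.6444 cont=27.8350 V=29.6444[EX]; j=2 S=55.8292 intr=13.3908 cont=11.5813 V=13.3908[EX]; j=3 S=78.7583 intr=0.0000 cont=1.3186 V=1.3186[hold]; j=4 S=111.1043 intr=0.0000 cont=0.0000 V=0.0000[hold]; j=5 S=156.7349 intr=0.0000 cont=0.0000 V=0.0000[hold]  S*(5)=55.8292
k=4: j=0 S=33.3204 intr=35.8996 cont=34.0902 V=35.8996[EX]; j=1 S=47.0050 intr=22.2150 cont=20.4055 V=22.2150[EX]; j=2 S=66.3100 intr=2.9100 cont=6.7542 V=6.7542[hold]; j=3 S=93.5435 intr=0.0000 cont=0.5975 V=0.5975[hold]; j=4 S=131.9618 intr=0.0000 cont=0.0000 V=0.0000[hold]  S*(4)=47.0050
k=3: j=0 S=39.5756 intr=29.6444 cont=27.8350 V=29.6444[EX]; j=1 S=55.8292 intr=13.3908 cont=13.5832 V=13.5832[hold]; j=2 S=78.7583 intr=0.0000 cont=3.3716 V=3.3716[hold]; j=3 S=111.1043 intr=0.0000 cont=0.2707 V=0.2707[hold]  S*(3)=39.5756
k=2: j=0 S=47.0050 intr=22.2150 cont=20.5057 V=22.2150[EX]; j=1 S=66.3100 intr=2.9100 cont=7.9105 V=7.9105[hold]; j=2 S=93.5435 intr=0.0000 cont=1.6687 V=1.6687[hold]  S*(2)=47.0050
k=1: j=0 S=55.8292 intr=13.3908 cont=14.1853 V=14.1853[hold]; j=1 S=78.7583 intr=0.0000 cont=4.4533 V=4.4533[hold]  S*(1)=-
k=0: j=0 S=66.3100 intr=2.9100 cont=8.7466 V=8.7466[hold]  S*(0)=-

price = 8.7466
boundary = - - 47.0050 39.5756 47.0050 55.8292
tree:
8.7466
14.1853 4.4533
22.2150 7.9105 1.6687
29.6444 13.5832 3.3716 0.2707
35.8996 22.2150 6.7542 0.5975 0.0000
41.1662 29.6444 13.3908 1.3186 0.0000 0.0000
45.6003 35.8996 22.2150 2.9100 0.0000 0.0000 0.0000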